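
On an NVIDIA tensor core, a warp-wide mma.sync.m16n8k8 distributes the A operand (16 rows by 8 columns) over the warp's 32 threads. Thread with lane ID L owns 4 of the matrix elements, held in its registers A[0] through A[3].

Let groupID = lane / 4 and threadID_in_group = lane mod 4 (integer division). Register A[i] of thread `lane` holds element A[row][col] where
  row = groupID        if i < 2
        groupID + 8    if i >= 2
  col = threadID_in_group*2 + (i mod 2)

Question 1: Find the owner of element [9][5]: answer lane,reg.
6,3

r:9=>grp=1,rB=1  c:5=>tig=2,lo=1
L=1*4+2=6  i=1*2+1=3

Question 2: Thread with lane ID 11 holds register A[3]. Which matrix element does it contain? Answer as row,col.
10,7

lane 11->11/4=2, 11 mod 4=3
i=3  r:2+8->10  c:2·3+1->7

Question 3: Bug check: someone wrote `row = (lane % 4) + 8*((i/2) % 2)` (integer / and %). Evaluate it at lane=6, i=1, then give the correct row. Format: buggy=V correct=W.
`(lane % 4) + 8*((i/2) % 2)`[6,1]=>2
6: grp=1,tig=2
[1] (1+0,2*2+1) = (1,5)
row: 2 vs 1

buggy=2 correct=1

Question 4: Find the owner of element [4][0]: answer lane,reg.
r: 4->gid=4,r8=0  c: 0->tid=0,i&1=0
L=4*4+0=16  i=0*2+0=0

16,0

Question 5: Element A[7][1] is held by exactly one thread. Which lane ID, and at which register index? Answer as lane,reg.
28,1

r=7->g=7,rb=0  c=1->t=0,b0=1
L=7*4+0=28  i=0*2+1=1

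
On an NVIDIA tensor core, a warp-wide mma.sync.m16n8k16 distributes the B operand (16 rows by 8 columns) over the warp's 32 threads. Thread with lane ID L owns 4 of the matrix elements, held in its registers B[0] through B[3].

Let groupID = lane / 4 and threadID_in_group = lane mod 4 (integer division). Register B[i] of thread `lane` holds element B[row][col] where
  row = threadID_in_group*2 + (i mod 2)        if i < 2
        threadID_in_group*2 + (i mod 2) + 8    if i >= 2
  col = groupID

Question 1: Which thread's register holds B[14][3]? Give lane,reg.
c=3->g=3  r=14->rb=1,t=3,b0=0
L=3*4+3=15  i=1*2+0=2

15,2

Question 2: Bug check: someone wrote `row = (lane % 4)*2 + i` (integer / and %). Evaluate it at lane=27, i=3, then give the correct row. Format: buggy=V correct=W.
buggy=9 correct=15

`(lane % 4)*2 + i`[27,3]⇒9
lane 27: gr=6 (27/4), th=3 (27%4)
i=3: r=3*2+1+8=15, c=gr=6
row: 9 vs 15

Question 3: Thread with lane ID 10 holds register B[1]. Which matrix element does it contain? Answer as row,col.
10: gr=2,th=2
[1] (2*2+1+0,2) = (5,2)

5,2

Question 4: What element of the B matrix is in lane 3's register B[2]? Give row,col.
lane 3: G=0 (3/4), T=3 (3%4)
i=2: r=3*2+0+8=14, c=G=0

14,0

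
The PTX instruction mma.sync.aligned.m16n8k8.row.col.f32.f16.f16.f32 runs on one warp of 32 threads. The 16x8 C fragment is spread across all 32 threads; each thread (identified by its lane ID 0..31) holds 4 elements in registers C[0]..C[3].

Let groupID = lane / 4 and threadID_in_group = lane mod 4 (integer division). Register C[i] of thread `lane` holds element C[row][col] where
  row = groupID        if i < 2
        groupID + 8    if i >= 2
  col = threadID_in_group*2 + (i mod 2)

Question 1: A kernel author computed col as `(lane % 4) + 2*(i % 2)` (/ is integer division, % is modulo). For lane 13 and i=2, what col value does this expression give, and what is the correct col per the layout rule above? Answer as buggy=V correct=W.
buggy=1 correct=2

`(lane % 4) + 2*(i % 2)`[13,2]->1
lane 13->13/4=3, 13 mod 4=1
i=2  r:3+8->11  c:2·1+0->2
col: 1 vs 2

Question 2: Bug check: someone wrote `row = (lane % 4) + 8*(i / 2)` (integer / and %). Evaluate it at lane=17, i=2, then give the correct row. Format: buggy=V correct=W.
buggy=9 correct=12

`(lane % 4) + 8*(i / 2)`[17,2]⇒9
lane 17: gr=4 (17/4), th=1 (17%4)
i=2: r=4+8=12, c=1*2+0=2
row: 9 vs 12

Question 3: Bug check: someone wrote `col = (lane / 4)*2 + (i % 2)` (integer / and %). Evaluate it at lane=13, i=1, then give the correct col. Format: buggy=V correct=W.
`(lane / 4)*2 + (i % 2)`[13,1]=>7
lane 13: grp=3 (13/4), tig=1 (13%4)
i=1: r=3+0=3, c=1*2+1=3
col: 7 vs 3

buggy=7 correct=3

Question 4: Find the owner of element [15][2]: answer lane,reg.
r=15⇒gr=7,Rb=1  c=2⇒th=1,odd=0
L=7*4+1=29  i=1*2+0=2

29,2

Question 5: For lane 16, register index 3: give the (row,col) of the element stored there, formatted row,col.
lane 16⇒16/4=4, 16 mod 4=0
i=3  r:4+8⇒12  c:2·0+1⇒1

12,1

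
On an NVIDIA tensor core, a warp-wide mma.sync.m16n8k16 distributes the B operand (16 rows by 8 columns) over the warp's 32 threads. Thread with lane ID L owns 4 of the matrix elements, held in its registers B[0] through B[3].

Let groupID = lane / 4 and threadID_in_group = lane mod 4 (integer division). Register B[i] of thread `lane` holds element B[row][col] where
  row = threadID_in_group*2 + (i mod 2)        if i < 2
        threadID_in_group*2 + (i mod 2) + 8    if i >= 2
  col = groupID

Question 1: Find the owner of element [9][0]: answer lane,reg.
c=0->g=0  r=9->rb=1,t=0,b0=1
L=0*4+0=0  i=1*2+1=3

0,3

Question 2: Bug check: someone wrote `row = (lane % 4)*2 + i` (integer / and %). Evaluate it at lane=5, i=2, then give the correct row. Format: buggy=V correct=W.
`(lane % 4)*2 + i`[5,2]⇒4
5: gr=1,th=1
[2] (1*2+0+8,1) = (10,1)
row: 4 vs 10

buggy=4 correct=10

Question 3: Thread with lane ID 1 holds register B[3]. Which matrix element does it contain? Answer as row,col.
L=1->gid=1>>2=0, tid=1&3=1
[3]->row 1·2+1+8=11  col gid=0

11,0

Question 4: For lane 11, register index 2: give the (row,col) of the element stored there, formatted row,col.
14,2

L=11->gid=11>>2=2, tid=11&3=3
[2]->row 3·2+0+8=14  col gid=2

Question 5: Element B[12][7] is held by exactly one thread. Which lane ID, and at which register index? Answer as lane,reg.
30,2

c=7⇒gr=7  r=12⇒Rb=1,th=2,odd=0
L=7*4+2=30  i=1*2+0=2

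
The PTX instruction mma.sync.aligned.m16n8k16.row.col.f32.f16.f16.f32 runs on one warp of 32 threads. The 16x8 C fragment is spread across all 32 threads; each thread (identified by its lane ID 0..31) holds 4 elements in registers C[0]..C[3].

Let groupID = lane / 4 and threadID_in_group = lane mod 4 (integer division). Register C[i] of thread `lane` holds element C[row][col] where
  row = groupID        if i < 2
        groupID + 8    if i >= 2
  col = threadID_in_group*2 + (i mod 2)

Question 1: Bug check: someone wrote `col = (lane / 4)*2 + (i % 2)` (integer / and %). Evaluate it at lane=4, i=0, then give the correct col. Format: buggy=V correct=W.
`(lane / 4)*2 + (i % 2)`[4,0]⇒2
4: gr=1,th=0
[0] (1+0,0*2+0) = (1,0)
col: 2 vs 0

buggy=2 correct=0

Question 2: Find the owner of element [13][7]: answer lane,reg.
23,3

r:13=>grp=5,rB=1  c:7=>tig=3,lo=1
L=5*4+3=23  i=1*2+1=3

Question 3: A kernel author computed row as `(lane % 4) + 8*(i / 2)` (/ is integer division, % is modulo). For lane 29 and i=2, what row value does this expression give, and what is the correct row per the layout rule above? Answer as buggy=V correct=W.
`(lane % 4) + 8*(i / 2)`[29,2]->9
lane 29->29/4=7, 29 mod 4=1
i=2  r:7+8->15  c:2·1+0->2
row: 9 vs 15

buggy=9 correct=15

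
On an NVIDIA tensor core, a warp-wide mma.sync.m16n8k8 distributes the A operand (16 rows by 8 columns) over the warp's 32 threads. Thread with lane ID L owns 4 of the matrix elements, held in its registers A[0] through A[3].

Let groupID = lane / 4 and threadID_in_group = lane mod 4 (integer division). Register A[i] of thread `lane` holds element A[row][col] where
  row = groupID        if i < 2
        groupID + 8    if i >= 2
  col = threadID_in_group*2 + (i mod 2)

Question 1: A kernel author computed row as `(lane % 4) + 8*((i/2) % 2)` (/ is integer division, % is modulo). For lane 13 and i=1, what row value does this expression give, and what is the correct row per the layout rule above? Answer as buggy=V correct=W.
buggy=1 correct=3

`(lane % 4) + 8*((i/2) % 2)`[13,1]->1
L=13->gid=13>>2=3, tid=13&3=1
[1]->row 3+0=3  col 1·2+1=3
row: 1 vs 3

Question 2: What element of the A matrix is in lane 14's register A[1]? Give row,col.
14: g=3,t=2
[1] (3+0,2*2+1) = (3,5)

3,5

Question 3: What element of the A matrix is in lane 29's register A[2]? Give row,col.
15,2

lane 29: g=7 (29/4), t=1 (29%4)
i=2: r=7+8=15, c=1*2+0=2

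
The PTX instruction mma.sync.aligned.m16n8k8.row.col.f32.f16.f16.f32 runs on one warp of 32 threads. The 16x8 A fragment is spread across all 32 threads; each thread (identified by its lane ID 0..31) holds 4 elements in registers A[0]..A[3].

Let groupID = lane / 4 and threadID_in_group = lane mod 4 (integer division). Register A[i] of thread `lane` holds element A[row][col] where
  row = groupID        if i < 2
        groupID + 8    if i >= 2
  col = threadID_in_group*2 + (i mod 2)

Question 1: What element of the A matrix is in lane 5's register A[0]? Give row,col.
1,2

5: gr=1,th=1
[0] (1+0,1*2+0) = (1,2)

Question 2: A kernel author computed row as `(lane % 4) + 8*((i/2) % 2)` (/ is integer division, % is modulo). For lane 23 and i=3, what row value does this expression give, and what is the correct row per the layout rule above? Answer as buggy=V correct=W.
buggy=11 correct=13

`(lane % 4) + 8*((i/2) % 2)`[23,3]->11
L=23->gid=23>>2=5, tid=23&3=3
[3]->row 5+8=13  col 3·2+1=7
row: 11 vs 13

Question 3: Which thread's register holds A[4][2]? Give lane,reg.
r: 4->gid=4,r8=0  c: 2->tid=1,i&1=0
L=4*4+1=17  i=0*2+0=0

17,0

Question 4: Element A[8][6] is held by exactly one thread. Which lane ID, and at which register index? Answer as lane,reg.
r:8=>grp=0,rB=1  c:6=>tig=3,lo=0
L=0*4+3=3  i=1*2+0=2

3,2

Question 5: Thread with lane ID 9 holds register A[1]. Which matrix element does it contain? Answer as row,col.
2,3

lane 9: grp=2 (9/4), tig=1 (9%4)
i=1: r=2+0=2, c=1*2+1=3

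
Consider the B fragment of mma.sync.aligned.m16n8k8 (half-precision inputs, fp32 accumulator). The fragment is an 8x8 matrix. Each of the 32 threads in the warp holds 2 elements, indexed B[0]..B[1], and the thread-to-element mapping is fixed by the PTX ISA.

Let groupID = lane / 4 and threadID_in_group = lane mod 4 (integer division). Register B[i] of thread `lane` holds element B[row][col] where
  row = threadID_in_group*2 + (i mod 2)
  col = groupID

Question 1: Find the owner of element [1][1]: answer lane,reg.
c:1=>grp=1  r:1=>tig=0,lo=1
L=1*4+0=4  i=1=1

4,1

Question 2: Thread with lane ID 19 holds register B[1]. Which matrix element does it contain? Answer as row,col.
7,4

lane 19: G=4 (19/4), T=3 (19%4)
i=1: r=3*2+1=7, c=G=4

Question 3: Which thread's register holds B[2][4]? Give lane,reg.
17,0

c=4→G=4  r=2→T=1,p=0
L=4*4+1=17  i=0=0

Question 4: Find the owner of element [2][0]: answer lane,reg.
1,0

c: 0->gid=0  r: 2->tid=1,i&1=0
L=0*4+1=1  i=0=0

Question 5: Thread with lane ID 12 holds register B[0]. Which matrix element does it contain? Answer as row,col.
0,3

12: gid=3,tid=0
[0] (0*2+0,3) = (0,3)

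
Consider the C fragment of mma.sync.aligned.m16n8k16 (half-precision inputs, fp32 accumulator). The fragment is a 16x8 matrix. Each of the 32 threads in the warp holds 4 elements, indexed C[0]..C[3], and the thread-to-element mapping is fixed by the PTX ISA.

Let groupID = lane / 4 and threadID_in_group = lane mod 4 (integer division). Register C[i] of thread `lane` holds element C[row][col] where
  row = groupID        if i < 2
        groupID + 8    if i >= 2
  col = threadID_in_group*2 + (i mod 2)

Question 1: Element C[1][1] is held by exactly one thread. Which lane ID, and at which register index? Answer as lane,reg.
r=1⇒gr=1,Rb=0  c=1⇒th=0,odd=1
L=1*4+0=4  i=0*2+1=1

4,1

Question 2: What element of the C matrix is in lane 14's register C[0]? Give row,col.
lane 14: G=3 (14/4), T=2 (14%4)
i=0: r=3+0=3, c=2*2+0=4

3,4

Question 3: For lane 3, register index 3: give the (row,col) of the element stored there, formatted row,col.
8,7

lane 3: g=0 (3/4), t=3 (3%4)
i=3: r=0+8=8, c=3*2+1=7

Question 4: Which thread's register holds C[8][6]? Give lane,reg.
3,2

r=8⇒gr=0,Rb=1  c=6⇒th=3,odd=0
L=0*4+3=3  i=1*2+0=2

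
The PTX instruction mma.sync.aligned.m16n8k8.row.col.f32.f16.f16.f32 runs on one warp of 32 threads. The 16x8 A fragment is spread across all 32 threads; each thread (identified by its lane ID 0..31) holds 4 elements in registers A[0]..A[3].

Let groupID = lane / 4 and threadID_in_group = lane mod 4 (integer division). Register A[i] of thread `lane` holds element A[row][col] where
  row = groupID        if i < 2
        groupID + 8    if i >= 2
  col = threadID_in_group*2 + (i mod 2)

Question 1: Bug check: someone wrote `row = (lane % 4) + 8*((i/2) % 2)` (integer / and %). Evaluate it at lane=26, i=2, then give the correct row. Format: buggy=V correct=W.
buggy=10 correct=14

`(lane % 4) + 8*((i/2) % 2)`[26,2]->10
L=26->gid=26>>2=6, tid=26&3=2
[2]->row 6+8=14  col 2·2+0=4
row: 10 vs 14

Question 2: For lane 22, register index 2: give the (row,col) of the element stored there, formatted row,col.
L=22=>grp=22>>2=5, tig=22&3=2
[2]=>row 5+8=13  col 2·2+0=4

13,4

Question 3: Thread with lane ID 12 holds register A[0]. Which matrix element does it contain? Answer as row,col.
3,0

lane 12: gr=3 (12/4), th=0 (12%4)
i=0: r=3+0=3, c=0*2+0=0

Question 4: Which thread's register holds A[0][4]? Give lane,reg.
2,0

r=0->g=0,rb=0  c=4->t=2,b0=0
L=0*4+2=2  i=0*2+0=0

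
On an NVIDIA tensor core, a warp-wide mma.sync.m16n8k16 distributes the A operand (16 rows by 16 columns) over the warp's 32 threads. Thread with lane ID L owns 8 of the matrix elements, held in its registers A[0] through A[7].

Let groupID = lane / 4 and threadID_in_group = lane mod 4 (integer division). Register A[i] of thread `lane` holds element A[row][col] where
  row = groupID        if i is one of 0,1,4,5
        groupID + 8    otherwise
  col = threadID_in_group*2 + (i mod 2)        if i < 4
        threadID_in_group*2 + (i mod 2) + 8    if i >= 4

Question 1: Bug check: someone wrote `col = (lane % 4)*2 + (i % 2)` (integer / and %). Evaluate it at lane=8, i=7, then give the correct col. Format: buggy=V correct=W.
buggy=1 correct=9

`(lane % 4)*2 + (i % 2)`[8,7]->1
lane 8->8/4=2, 8 mod 4=0
i=7  r:2+8->10  c:2·0+1+8->9
col: 1 vs 9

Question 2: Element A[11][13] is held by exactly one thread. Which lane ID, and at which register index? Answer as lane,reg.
r=11→G=3,rhi=1  c=13→chi=1,T=2,p=1
L=3*4+2=14  i=1*4+1*2+1=7

14,7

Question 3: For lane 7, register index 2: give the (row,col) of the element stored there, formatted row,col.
9,6

L=7⇒gr=7>>2=1, th=7&3=3
[2]⇒row 1+8=9  col 3·2+0+0=6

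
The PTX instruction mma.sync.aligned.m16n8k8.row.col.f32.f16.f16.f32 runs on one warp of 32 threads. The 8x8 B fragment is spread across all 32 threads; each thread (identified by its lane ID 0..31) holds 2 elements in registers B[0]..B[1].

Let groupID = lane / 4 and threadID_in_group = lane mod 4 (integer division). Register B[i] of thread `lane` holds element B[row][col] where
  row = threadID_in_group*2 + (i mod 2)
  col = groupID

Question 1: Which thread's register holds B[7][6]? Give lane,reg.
c:6=>grp=6  r:7=>tig=3,lo=1
L=6*4+3=27  i=1=1

27,1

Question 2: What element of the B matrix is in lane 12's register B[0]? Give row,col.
0,3

L=12=>grp=12>>2=3, tig=12&3=0
[0]=>row 0·2+0=0  col grp=3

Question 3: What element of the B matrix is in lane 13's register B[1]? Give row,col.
3,3

lane 13: grp=3 (13/4), tig=1 (13%4)
i=1: r=1*2+1=3, c=grp=3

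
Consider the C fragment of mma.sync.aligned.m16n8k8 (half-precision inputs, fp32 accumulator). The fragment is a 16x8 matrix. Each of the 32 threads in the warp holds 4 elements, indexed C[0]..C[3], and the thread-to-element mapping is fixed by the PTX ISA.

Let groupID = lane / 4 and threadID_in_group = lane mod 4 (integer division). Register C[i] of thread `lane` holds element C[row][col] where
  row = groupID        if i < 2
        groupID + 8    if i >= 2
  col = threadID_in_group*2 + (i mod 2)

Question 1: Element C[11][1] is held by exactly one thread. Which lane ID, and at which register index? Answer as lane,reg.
r=11->g=3,rb=1  c=1->t=0,b0=1
L=3*4+0=12  i=1*2+1=3

12,3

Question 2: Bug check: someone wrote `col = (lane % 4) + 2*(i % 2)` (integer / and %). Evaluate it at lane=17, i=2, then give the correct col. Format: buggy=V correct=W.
buggy=1 correct=2

`(lane % 4) + 2*(i % 2)`[17,2]→1
lane 17: G=4 (17/4), T=1 (17%4)
i=2: r=4+8=12, c=1*2+0=2
col: 1 vs 2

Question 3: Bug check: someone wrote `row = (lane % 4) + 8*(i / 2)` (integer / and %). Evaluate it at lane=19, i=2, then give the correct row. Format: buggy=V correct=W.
buggy=11 correct=12

`(lane % 4) + 8*(i / 2)`[19,2]→11
L=19→G=19>>2=4, T=19&3=3
[2]→row 4+8=12  col 3·2+0=6
row: 11 vs 12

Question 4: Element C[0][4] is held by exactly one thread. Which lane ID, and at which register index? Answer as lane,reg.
2,0

r=0⇒gr=0,Rb=0  c=4⇒th=2,odd=0
L=0*4+2=2  i=0*2+0=0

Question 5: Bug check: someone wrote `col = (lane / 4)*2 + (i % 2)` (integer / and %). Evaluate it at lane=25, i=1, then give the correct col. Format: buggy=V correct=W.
`(lane / 4)*2 + (i % 2)`[25,1]⇒13
25: gr=6,th=1
[1] (6+0,1*2+1) = (6,3)
col: 13 vs 3

buggy=13 correct=3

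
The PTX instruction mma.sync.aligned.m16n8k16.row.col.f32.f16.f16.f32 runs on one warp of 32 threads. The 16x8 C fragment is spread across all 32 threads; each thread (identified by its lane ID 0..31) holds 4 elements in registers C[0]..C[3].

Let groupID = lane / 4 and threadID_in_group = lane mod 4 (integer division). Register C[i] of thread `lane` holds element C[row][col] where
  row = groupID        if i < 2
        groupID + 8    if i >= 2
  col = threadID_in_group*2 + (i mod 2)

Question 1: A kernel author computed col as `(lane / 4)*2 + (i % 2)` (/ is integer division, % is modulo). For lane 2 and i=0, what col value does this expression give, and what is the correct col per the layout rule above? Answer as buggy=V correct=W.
buggy=0 correct=4

`(lane / 4)*2 + (i % 2)`[2,0]→0
lane 2→2/4=0, 2 mod 4=2
i=0  r:0+0→0  c:2·2+0→4
col: 0 vs 4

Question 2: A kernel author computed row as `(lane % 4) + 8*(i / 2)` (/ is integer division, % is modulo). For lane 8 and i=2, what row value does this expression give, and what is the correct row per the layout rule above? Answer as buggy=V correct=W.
buggy=8 correct=10

`(lane % 4) + 8*(i / 2)`[8,2]⇒8
L=8⇒gr=8>>2=2, th=8&3=0
[2]⇒row 2+8=10  col 0·2+0=0
row: 8 vs 10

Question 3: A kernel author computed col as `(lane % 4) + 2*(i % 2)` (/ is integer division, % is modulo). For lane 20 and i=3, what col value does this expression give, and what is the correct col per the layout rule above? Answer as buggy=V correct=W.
`(lane % 4) + 2*(i % 2)`[20,3]→2
lane 20: G=5 (20/4), T=0 (20%4)
i=3: r=5+8=13, c=0*2+1=1
col: 2 vs 1

buggy=2 correct=1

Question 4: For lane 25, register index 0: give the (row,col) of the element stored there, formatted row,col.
6,2

lane 25: grp=6 (25/4), tig=1 (25%4)
i=0: r=6+0=6, c=1*2+0=2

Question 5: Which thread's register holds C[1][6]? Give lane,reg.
7,0

r:1=>grp=1,rB=0  c:6=>tig=3,lo=0
L=1*4+3=7  i=0*2+0=0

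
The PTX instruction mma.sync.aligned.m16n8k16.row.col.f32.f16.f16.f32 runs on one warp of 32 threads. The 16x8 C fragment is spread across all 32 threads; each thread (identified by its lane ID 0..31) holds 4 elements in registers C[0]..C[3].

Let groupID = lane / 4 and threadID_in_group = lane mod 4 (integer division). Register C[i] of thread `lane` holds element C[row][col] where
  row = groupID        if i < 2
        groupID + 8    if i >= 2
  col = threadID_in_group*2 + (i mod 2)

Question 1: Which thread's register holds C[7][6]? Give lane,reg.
31,0

r=7⇒gr=7,Rb=0  c=6⇒th=3,odd=0
L=7*4+3=31  i=0*2+0=0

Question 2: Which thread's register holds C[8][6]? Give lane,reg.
r: 8->gid=0,r8=1  c: 6->tid=3,i&1=0
L=0*4+3=3  i=1*2+0=2

3,2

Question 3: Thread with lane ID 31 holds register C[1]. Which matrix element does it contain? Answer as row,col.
7,7

lane 31: gid=7 (31/4), tid=3 (31%4)
i=1: r=7+0=7, c=3*2+1=7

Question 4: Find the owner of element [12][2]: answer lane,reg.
r: 12->gid=4,r8=1  c: 2->tid=1,i&1=0
L=4*4+1=17  i=1*2+0=2

17,2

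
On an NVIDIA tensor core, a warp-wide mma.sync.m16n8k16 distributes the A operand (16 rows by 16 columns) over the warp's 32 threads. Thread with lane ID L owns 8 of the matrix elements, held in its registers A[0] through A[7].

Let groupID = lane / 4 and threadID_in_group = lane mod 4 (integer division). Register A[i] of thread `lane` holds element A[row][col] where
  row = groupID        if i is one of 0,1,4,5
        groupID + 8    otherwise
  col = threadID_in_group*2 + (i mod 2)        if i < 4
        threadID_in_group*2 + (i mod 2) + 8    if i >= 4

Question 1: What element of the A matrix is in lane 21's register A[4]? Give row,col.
5,10

21: gr=5,th=1
[4] (5+0,1*2+0+8) = (5,10)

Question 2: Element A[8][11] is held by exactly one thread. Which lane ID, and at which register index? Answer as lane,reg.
1,7

r=8->g=0,rb=1  c=11->cb=1,t=1,b0=1
L=0*4+1=1  i=1*4+1*2+1=7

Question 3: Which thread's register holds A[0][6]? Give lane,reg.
r:0=>grp=0,rB=0  c:6=>cB=0,tig=3,lo=0
L=0*4+3=3  i=0*4+0*2+0=0

3,0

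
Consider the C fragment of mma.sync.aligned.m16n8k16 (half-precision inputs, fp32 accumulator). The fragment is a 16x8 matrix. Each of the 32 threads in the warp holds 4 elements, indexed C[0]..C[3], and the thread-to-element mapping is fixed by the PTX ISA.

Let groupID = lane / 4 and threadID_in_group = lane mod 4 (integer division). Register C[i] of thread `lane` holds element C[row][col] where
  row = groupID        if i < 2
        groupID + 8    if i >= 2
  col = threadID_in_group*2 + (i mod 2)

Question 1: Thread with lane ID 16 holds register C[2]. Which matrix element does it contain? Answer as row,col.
12,0

16: gid=4,tid=0
[2] (4+8,0*2+0) = (12,0)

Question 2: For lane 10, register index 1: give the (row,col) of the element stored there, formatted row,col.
lane 10: g=2 (10/4), t=2 (10%4)
i=1: r=2+0=2, c=2*2+1=5

2,5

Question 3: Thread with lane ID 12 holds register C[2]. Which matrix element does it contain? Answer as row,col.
11,0

lane 12: g=3 (12/4), t=0 (12%4)
i=2: r=3+8=11, c=0*2+0=0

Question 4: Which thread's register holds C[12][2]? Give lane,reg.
17,2

r: 12->gid=4,r8=1  c: 2->tid=1,i&1=0
L=4*4+1=17  i=1*2+0=2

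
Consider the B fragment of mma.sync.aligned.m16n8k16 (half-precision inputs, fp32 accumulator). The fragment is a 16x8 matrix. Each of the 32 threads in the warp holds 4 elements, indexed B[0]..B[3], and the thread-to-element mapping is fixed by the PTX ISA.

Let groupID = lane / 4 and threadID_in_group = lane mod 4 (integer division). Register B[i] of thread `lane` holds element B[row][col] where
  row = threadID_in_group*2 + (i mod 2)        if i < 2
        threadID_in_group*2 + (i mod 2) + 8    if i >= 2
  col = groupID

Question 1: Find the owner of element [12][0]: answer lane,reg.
2,2

c=0->g=0  r=12->rb=1,t=2,b0=0
L=0*4+2=2  i=1*2+0=2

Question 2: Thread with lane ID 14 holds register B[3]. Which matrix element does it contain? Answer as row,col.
13,3

14: gid=3,tid=2
[3] (2*2+1+8,3) = (13,3)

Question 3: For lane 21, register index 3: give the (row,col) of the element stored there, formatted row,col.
lane 21=>21/4=5, 21 mod 4=1
i=3  r:2·1+1+8=>11  c:5

11,5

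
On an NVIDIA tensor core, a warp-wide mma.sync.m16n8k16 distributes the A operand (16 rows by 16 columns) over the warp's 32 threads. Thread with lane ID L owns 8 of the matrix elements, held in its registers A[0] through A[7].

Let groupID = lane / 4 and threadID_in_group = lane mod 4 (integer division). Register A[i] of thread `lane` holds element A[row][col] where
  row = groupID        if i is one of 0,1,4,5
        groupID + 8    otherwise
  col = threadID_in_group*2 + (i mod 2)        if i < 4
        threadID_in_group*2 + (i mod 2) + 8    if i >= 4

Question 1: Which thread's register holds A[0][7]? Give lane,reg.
3,1

r:0=>grp=0,rB=0  c:7=>cB=0,tig=3,lo=1
L=0*4+3=3  i=0*4+0*2+1=1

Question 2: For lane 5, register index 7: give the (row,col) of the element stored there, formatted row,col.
L=5⇒gr=5>>2=1, th=5&3=1
[7]⇒row 1+8=9  col 1·2+1+8=11

9,11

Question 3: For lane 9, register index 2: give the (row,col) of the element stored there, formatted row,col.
10,2

lane 9->9/4=2, 9 mod 4=1
i=2  r:2+8->10  c:2·1+0+0->2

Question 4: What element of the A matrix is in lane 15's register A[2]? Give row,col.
11,6

lane 15: grp=3 (15/4), tig=3 (15%4)
i=2: r=3+8=11, c=3*2+0+0=6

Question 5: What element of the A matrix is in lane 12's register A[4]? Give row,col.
3,8

lane 12: gr=3 (12/4), th=0 (12%4)
i=4: r=3+0=3, c=0*2+0+8=8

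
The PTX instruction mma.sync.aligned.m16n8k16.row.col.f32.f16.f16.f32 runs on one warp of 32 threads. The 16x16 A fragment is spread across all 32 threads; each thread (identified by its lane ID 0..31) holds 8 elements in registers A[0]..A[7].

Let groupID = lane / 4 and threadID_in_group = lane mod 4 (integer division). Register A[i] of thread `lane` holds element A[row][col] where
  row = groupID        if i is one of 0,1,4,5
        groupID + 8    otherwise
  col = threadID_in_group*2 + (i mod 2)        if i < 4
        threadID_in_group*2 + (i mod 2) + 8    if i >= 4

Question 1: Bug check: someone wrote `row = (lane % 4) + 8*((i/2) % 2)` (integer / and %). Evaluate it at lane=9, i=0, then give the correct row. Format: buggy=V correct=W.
buggy=1 correct=2

`(lane % 4) + 8*((i/2) % 2)`[9,0]->1
L=9->g=9>>2=2, t=9&3=1
[0]->row 2+0=2  col 1·2+0+0=2
row: 1 vs 2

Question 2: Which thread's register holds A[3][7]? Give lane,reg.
15,1

r: 3->gid=3,r8=0  c: 7->c8=0,tid=3,i&1=1
L=3*4+3=15  i=0*4+0*2+1=1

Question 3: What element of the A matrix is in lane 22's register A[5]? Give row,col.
lane 22: g=5 (22/4), t=2 (22%4)
i=5: r=5+0=5, c=2*2+1+8=13

5,13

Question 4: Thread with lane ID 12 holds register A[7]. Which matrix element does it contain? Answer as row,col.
L=12->g=12>>2=3, t=12&3=0
[7]->row 3+8=11  col 0·2+1+8=9

11,9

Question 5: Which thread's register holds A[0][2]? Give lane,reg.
r:0=>grp=0,rB=0  c:2=>cB=0,tig=1,lo=0
L=0*4+1=1  i=0*4+0*2+0=0

1,0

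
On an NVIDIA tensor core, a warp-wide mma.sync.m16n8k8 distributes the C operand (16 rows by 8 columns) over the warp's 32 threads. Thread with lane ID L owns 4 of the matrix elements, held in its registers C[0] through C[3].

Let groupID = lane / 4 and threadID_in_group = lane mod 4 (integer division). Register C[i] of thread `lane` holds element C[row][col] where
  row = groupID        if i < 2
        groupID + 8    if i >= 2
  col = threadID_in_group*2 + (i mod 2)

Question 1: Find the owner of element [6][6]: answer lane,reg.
r=6⇒gr=6,Rb=0  c=6⇒th=3,odd=0
L=6*4+3=27  i=0*2+0=0

27,0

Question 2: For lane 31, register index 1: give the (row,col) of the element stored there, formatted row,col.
7,7

31: g=7,t=3
[1] (7+0,3*2+1) = (7,7)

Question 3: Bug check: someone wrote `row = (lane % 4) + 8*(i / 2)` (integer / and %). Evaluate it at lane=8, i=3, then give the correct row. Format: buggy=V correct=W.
`(lane % 4) + 8*(i / 2)`[8,3]→8
L=8→G=8>>2=2, T=8&3=0
[3]→row 2+8=10  col 0·2+1=1
row: 8 vs 10

buggy=8 correct=10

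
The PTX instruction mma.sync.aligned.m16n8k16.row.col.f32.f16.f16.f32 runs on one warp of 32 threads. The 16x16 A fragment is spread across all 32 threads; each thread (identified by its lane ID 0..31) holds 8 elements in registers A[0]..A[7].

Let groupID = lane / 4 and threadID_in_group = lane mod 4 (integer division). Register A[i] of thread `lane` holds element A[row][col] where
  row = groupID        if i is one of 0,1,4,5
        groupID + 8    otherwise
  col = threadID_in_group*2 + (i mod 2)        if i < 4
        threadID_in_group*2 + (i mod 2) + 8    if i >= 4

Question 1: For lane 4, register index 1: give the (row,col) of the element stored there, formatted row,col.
1,1

lane 4=>4/4=1, 4 mod 4=0
i=1  r:1+0=>1  c:2·0+1+0=>1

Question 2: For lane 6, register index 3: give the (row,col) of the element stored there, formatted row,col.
6: gr=1,th=2
[3] (1+8,2*2+1+0) = (9,5)

9,5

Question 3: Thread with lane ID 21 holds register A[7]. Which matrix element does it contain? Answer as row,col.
L=21->gid=21>>2=5, tid=21&3=1
[7]->row 5+8=13  col 1·2+1+8=11

13,11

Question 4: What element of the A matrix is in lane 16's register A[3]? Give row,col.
12,1

L=16->g=16>>2=4, t=16&3=0
[3]->row 4+8=12  col 0·2+1+0=1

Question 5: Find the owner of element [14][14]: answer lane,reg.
27,6

r=14⇒gr=6,Rb=1  c=14⇒Cb=1,th=3,odd=0
L=6*4+3=27  i=1*4+1*2+0=6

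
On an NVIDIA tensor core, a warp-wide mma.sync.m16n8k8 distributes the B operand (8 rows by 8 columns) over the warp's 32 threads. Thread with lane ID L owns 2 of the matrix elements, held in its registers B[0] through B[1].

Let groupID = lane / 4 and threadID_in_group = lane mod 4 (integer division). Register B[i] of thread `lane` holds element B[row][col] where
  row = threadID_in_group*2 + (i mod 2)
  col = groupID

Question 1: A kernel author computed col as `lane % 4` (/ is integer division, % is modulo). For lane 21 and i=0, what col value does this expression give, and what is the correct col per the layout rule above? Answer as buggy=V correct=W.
buggy=1 correct=5

`lane % 4`[21,0]→1
21: G=5,T=1
[0] (1*2+0,5) = (2,5)
col: 1 vs 5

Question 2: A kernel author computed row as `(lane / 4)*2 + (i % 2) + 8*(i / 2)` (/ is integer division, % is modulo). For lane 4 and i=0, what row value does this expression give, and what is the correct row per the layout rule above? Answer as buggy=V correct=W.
`(lane / 4)*2 + (i % 2) + 8*(i / 2)`[4,0]⇒2
4: gr=1,th=0
[0] (0*2+0,1) = (0,1)
row: 2 vs 0

buggy=2 correct=0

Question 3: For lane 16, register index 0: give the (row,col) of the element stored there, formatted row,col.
16: G=4,T=0
[0] (0*2+0,4) = (0,4)

0,4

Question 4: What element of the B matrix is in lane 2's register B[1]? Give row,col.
5,0

lane 2: gid=0 (2/4), tid=2 (2%4)
i=1: r=2*2+1=5, c=gid=0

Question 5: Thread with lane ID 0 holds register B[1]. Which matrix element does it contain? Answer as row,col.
1,0

L=0=>grp=0>>2=0, tig=0&3=0
[1]=>row 0·2+1=1  col grp=0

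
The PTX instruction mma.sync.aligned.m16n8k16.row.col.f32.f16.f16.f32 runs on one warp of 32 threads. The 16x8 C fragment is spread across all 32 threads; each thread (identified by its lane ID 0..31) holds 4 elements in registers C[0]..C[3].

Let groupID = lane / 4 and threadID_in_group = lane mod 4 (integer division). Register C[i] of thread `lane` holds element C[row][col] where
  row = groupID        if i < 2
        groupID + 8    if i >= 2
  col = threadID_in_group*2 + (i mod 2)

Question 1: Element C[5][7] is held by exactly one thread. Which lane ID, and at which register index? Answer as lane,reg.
23,1

r=5→G=5,rhi=0  c=7→T=3,p=1
L=5*4+3=23  i=0*2+1=1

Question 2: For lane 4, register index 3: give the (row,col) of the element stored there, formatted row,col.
L=4->gid=4>>2=1, tid=4&3=0
[3]->row 1+8=9  col 0·2+1=1

9,1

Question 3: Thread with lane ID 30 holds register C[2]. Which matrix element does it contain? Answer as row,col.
lane 30→30/4=7, 30 mod 4=2
i=2  r:7+8→15  c:2·2+0→4

15,4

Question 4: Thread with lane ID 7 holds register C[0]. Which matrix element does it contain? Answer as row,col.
7: gid=1,tid=3
[0] (1+0,3*2+0) = (1,6)

1,6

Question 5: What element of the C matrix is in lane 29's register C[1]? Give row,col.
L=29→G=29>>2=7, T=29&3=1
[1]→row 7+0=7  col 1·2+1=3

7,3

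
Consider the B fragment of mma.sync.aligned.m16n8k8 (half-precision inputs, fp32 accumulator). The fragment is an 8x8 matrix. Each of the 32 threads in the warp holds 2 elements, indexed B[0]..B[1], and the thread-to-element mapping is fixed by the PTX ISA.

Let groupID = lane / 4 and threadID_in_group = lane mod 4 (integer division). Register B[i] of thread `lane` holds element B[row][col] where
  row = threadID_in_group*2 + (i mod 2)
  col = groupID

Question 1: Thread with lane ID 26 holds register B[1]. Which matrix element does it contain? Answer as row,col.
5,6

26: grp=6,tig=2
[1] (2*2+1,6) = (5,6)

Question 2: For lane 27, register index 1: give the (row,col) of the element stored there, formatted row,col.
lane 27->27/4=6, 27 mod 4=3
i=1  r:2·3+1->7  c:6

7,6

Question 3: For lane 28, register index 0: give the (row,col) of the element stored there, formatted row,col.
28: G=7,T=0
[0] (0*2+0,7) = (0,7)

0,7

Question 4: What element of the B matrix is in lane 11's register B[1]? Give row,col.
7,2

L=11=>grp=11>>2=2, tig=11&3=3
[1]=>row 3·2+1=7  col grp=2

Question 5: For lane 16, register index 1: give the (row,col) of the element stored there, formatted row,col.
16: gid=4,tid=0
[1] (0*2+1,4) = (1,4)

1,4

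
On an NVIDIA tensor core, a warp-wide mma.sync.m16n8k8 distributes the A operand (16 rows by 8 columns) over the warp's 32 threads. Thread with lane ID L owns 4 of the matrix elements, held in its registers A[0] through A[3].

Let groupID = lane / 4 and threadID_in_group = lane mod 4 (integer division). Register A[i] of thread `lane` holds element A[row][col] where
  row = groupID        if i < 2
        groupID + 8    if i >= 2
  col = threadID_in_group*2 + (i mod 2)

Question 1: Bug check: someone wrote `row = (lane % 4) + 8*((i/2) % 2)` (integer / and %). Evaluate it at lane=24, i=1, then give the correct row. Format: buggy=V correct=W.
`(lane % 4) + 8*((i/2) % 2)`[24,1]->0
24: gid=6,tid=0
[1] (6+0,0*2+1) = (6,1)
row: 0 vs 6

buggy=0 correct=6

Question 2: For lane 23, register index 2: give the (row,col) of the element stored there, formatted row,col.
lane 23: G=5 (23/4), T=3 (23%4)
i=2: r=5+8=13, c=3*2+0=6

13,6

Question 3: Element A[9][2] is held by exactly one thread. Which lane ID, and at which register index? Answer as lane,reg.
r=9->g=1,rb=1  c=2->t=1,b0=0
L=1*4+1=5  i=1*2+0=2

5,2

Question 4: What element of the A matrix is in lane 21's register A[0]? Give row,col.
lane 21: gid=5 (21/4), tid=1 (21%4)
i=0: r=5+0=5, c=1*2+0=2

5,2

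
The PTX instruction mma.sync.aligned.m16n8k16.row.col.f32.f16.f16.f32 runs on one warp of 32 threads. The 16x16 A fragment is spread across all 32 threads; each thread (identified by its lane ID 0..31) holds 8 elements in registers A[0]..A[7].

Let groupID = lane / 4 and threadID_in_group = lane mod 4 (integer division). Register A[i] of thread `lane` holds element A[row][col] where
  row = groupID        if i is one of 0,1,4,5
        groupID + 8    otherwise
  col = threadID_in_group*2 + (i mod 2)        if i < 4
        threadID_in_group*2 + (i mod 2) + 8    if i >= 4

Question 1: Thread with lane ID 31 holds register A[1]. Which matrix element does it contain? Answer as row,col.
lane 31: g=7 (31/4), t=3 (31%4)
i=1: r=7+0=7, c=3*2+1+0=7

7,7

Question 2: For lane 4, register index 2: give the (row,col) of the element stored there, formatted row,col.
9,0

4: gr=1,th=0
[2] (1+8,0*2+0+0) = (9,0)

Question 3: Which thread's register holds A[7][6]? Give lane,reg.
r:7=>grp=7,rB=0  c:6=>cB=0,tig=3,lo=0
L=7*4+3=31  i=0*4+0*2+0=0

31,0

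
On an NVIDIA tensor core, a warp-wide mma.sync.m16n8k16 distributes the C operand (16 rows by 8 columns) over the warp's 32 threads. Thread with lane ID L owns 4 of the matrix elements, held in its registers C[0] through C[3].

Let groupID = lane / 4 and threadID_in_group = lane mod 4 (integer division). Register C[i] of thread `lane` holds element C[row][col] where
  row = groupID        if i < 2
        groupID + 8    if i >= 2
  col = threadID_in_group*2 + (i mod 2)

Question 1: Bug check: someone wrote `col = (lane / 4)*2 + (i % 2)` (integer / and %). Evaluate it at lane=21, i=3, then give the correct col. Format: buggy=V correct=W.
buggy=11 correct=3

`(lane / 4)*2 + (i % 2)`[21,3]->11
lane 21->21/4=5, 21 mod 4=1
i=3  r:5+8->13  c:2·1+1->3
col: 11 vs 3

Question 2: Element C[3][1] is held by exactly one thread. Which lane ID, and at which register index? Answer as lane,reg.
r:3=>grp=3,rB=0  c:1=>tig=0,lo=1
L=3*4+0=12  i=0*2+1=1

12,1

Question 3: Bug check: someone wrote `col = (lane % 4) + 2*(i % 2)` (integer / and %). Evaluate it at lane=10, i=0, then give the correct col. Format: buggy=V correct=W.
buggy=2 correct=4

`(lane % 4) + 2*(i % 2)`[10,0]⇒2
L=10⇒gr=10>>2=2, th=10&3=2
[0]⇒row 2+0=2  col 2·2+0=4
col: 2 vs 4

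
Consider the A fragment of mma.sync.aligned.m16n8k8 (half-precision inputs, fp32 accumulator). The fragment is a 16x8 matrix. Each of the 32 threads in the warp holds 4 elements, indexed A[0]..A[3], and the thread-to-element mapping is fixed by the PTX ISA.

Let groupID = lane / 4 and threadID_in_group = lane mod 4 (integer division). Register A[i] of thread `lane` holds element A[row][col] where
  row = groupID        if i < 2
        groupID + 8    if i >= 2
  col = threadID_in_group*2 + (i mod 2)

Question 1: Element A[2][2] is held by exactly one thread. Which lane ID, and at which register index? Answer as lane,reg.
r=2→G=2,rhi=0  c=2→T=1,p=0
L=2*4+1=9  i=0*2+0=0

9,0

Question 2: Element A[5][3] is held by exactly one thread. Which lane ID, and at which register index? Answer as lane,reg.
r: 5->gid=5,r8=0  c: 3->tid=1,i&1=1
L=5*4+1=21  i=0*2+1=1

21,1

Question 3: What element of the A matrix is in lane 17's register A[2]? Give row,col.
12,2

L=17->gid=17>>2=4, tid=17&3=1
[2]->row 4+8=12  col 1·2+0=2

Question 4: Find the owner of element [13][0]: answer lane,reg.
20,2

r:13=>grp=5,rB=1  c:0=>tig=0,lo=0
L=5*4+0=20  i=1*2+0=2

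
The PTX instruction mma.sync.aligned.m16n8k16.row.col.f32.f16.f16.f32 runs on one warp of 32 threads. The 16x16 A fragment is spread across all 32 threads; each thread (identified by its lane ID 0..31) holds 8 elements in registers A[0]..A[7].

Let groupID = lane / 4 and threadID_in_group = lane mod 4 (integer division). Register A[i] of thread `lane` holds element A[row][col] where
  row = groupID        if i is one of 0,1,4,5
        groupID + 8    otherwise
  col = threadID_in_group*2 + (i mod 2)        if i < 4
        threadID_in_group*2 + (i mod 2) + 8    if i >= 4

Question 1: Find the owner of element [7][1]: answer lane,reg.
28,1

r=7⇒gr=7,Rb=0  c=1⇒Cb=0,th=0,odd=1
L=7*4+0=28  i=0*4+0*2+1=1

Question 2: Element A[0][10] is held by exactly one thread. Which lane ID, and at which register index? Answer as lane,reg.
r=0->g=0,rb=0  c=10->cb=1,t=1,b0=0
L=0*4+1=1  i=1*4+0*2+0=4

1,4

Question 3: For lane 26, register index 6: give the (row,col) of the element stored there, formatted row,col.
lane 26: gid=6 (26/4), tid=2 (26%4)
i=6: r=6+8=14, c=2*2+0+8=12

14,12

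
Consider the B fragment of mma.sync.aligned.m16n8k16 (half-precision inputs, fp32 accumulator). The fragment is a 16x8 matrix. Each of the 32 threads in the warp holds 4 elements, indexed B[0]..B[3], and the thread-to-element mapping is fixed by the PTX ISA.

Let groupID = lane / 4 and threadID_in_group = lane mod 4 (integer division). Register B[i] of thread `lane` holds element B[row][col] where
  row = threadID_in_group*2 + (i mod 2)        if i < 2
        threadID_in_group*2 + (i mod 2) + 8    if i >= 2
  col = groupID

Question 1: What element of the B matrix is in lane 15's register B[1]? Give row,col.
7,3

lane 15->15/4=3, 15 mod 4=3
i=1  r:2·3+1+0->7  c:3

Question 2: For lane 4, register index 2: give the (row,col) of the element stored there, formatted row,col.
8,1

lane 4->4/4=1, 4 mod 4=0
i=2  r:2·0+0+8->8  c:1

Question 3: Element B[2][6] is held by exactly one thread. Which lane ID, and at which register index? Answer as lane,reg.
c: 6->gid=6  r: 2->r8=0,tid=1,i&1=0
L=6*4+1=25  i=0*2+0=0

25,0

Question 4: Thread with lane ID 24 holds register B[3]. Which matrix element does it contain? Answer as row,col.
24: gr=6,th=0
[3] (0*2+1+8,6) = (9,6)

9,6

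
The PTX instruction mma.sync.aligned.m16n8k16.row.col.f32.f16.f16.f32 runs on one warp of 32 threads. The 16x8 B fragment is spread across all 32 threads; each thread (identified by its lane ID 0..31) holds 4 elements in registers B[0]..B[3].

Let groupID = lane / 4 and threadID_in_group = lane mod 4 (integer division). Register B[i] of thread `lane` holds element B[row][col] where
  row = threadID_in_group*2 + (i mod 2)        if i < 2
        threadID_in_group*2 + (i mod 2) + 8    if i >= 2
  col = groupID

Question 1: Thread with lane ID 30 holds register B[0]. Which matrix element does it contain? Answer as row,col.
lane 30→30/4=7, 30 mod 4=2
i=0  r:2·2+0+0→4  c:7

4,7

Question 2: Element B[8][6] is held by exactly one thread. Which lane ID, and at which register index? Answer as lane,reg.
24,2

c=6⇒gr=6  r=8⇒Rb=1,th=0,odd=0
L=6*4+0=24  i=1*2+0=2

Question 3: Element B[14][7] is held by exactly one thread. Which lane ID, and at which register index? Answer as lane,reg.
c:7=>grp=7  r:14=>rB=1,tig=3,lo=0
L=7*4+3=31  i=1*2+0=2

31,2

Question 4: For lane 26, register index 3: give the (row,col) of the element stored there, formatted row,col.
26: gr=6,th=2
[3] (2*2+1+8,6) = (13,6)

13,6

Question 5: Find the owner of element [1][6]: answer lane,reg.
24,1

c=6→G=6  r=1→rhi=0,T=0,p=1
L=6*4+0=24  i=0*2+1=1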